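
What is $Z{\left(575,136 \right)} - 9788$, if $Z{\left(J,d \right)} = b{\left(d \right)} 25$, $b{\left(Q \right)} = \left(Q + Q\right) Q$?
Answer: $915012$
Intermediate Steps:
$b{\left(Q \right)} = 2 Q^{2}$ ($b{\left(Q \right)} = 2 Q Q = 2 Q^{2}$)
$Z{\left(J,d \right)} = 50 d^{2}$ ($Z{\left(J,d \right)} = 2 d^{2} \cdot 25 = 50 d^{2}$)
$Z{\left(575,136 \right)} - 9788 = 50 \cdot 136^{2} - 9788 = 50 \cdot 18496 - 9788 = 924800 - 9788 = 915012$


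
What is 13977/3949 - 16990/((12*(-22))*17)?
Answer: 5901013/805596 ≈ 7.3250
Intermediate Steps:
13977/3949 - 16990/((12*(-22))*17) = 13977*(1/3949) - 16990/((-264*17)) = 13977/3949 - 16990/(-4488) = 13977/3949 - 16990*(-1/4488) = 13977/3949 + 8495/2244 = 5901013/805596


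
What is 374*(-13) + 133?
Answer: -4729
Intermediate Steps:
374*(-13) + 133 = -4862 + 133 = -4729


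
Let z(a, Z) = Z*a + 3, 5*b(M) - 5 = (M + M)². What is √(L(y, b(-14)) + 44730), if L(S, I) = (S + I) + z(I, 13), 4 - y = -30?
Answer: √1174405/5 ≈ 216.74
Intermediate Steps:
y = 34 (y = 4 - 1*(-30) = 4 + 30 = 34)
b(M) = 1 + 4*M²/5 (b(M) = 1 + (M + M)²/5 = 1 + (2*M)²/5 = 1 + (4*M²)/5 = 1 + 4*M²/5)
z(a, Z) = 3 + Z*a
L(S, I) = 3 + S + 14*I (L(S, I) = (S + I) + (3 + 13*I) = (I + S) + (3 + 13*I) = 3 + S + 14*I)
√(L(y, b(-14)) + 44730) = √((3 + 34 + 14*(1 + (⅘)*(-14)²)) + 44730) = √((3 + 34 + 14*(1 + (⅘)*196)) + 44730) = √((3 + 34 + 14*(1 + 784/5)) + 44730) = √((3 + 34 + 14*(789/5)) + 44730) = √((3 + 34 + 11046/5) + 44730) = √(11231/5 + 44730) = √(234881/5) = √1174405/5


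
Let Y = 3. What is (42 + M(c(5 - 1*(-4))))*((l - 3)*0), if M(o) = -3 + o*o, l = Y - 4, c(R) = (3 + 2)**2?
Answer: 0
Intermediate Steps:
c(R) = 25 (c(R) = 5**2 = 25)
l = -1 (l = 3 - 4 = -1)
M(o) = -3 + o**2
(42 + M(c(5 - 1*(-4))))*((l - 3)*0) = (42 + (-3 + 25**2))*((-1 - 3)*0) = (42 + (-3 + 625))*(-4*0) = (42 + 622)*0 = 664*0 = 0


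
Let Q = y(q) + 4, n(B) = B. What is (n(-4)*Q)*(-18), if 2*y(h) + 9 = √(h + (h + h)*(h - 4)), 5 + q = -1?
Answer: -36 + 36*√114 ≈ 348.38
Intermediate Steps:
q = -6 (q = -5 - 1 = -6)
y(h) = -9/2 + √(h + 2*h*(-4 + h))/2 (y(h) = -9/2 + √(h + (h + h)*(h - 4))/2 = -9/2 + √(h + (2*h)*(-4 + h))/2 = -9/2 + √(h + 2*h*(-4 + h))/2)
Q = -½ + √114/2 (Q = (-9/2 + √(-6*(-7 + 2*(-6)))/2) + 4 = (-9/2 + √(-6*(-7 - 12))/2) + 4 = (-9/2 + √(-6*(-19))/2) + 4 = (-9/2 + √114/2) + 4 = -½ + √114/2 ≈ 4.8385)
(n(-4)*Q)*(-18) = -4*(-½ + √114/2)*(-18) = (2 - 2*√114)*(-18) = -36 + 36*√114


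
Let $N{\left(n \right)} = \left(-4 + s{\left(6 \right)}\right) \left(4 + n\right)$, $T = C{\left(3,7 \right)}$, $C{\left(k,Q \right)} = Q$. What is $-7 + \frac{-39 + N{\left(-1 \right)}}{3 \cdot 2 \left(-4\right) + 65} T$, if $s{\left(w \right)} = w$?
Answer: $- \frac{518}{41} \approx -12.634$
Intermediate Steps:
$T = 7$
$N{\left(n \right)} = 8 + 2 n$ ($N{\left(n \right)} = \left(-4 + 6\right) \left(4 + n\right) = 2 \left(4 + n\right) = 8 + 2 n$)
$-7 + \frac{-39 + N{\left(-1 \right)}}{3 \cdot 2 \left(-4\right) + 65} T = -7 + \frac{-39 + \left(8 + 2 \left(-1\right)\right)}{3 \cdot 2 \left(-4\right) + 65} \cdot 7 = -7 + \frac{-39 + \left(8 - 2\right)}{6 \left(-4\right) + 65} \cdot 7 = -7 + \frac{-39 + 6}{-24 + 65} \cdot 7 = -7 + - \frac{33}{41} \cdot 7 = -7 + \left(-33\right) \frac{1}{41} \cdot 7 = -7 - \frac{231}{41} = - \frac{518}{41}$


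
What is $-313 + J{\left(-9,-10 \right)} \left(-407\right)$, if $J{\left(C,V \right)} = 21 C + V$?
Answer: $80680$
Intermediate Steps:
$J{\left(C,V \right)} = V + 21 C$
$-313 + J{\left(-9,-10 \right)} \left(-407\right) = -313 + \left(-10 + 21 \left(-9\right)\right) \left(-407\right) = -313 + \left(-10 - 189\right) \left(-407\right) = -313 - -80993 = -313 + 80993 = 80680$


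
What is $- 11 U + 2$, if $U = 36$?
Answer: $-394$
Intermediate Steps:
$- 11 U + 2 = \left(-11\right) 36 + 2 = -396 + 2 = -394$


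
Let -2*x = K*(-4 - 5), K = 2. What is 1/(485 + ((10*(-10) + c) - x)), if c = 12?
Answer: 1/388 ≈ 0.0025773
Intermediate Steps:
x = 9 (x = -(-4 - 5) = -(-9) = -½*(-18) = 9)
1/(485 + ((10*(-10) + c) - x)) = 1/(485 + ((10*(-10) + 12) - 1*9)) = 1/(485 + ((-100 + 12) - 9)) = 1/(485 + (-88 - 9)) = 1/(485 - 97) = 1/388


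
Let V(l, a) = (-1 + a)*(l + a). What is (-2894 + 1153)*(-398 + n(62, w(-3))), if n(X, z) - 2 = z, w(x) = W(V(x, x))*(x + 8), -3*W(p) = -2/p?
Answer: 24810991/36 ≈ 6.8919e+5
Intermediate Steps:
V(l, a) = (-1 + a)*(a + l)
W(p) = 2/(3*p) (W(p) = -(-2)/(3*p) = 2/(3*p))
w(x) = 2*(8 + x)/(3*(-2*x + 2*x²)) (w(x) = (2/(3*(x² - x - x + x*x)))*(x + 8) = (2/(3*(x² - x - x + x²)))*(8 + x) = (2/(3*(-2*x + 2*x²)))*(8 + x) = 2*(8 + x)/(3*(-2*x + 2*x²)))
n(X, z) = 2 + z
(-2894 + 1153)*(-398 + n(62, w(-3))) = (-2894 + 1153)*(-398 + (2 + (⅓)*(8 - 3)/(-3*(-1 - 3)))) = -1741*(-398 + (2 + (⅓)*(-⅓)*5/(-4))) = -1741*(-398 + (2 + (⅓)*(-⅓)*(-¼)*5)) = -1741*(-398 + (2 + 5/36)) = -1741*(-398 + 77/36) = -1741*(-14251/36) = 24810991/36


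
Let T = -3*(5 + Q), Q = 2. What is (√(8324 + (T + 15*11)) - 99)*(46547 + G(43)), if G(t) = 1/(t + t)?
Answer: -396301257/86 + 4003043*√2117/43 ≈ -3.2482e+5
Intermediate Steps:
G(t) = 1/(2*t)
T = -21 (T = -3*(5 + 2) = -3*7 = -21)
(√(8324 + (T + 15*11)) - 99)*(46547 + G(43)) = (√(8324 + (-21 + 15*11)) - 99)*(46547 + (½)/43) = (√(8324 + (-21 + 165)) - 99)*(46547 + (½)*(1/43)) = (√(8324 + 144) - 99)*(46547 + 1/86) = (√8468 - 99)*(4003043/86) = (2*√2117 - 99)*(4003043/86) = (-99 + 2*√2117)*(4003043/86) = -396301257/86 + 4003043*√2117/43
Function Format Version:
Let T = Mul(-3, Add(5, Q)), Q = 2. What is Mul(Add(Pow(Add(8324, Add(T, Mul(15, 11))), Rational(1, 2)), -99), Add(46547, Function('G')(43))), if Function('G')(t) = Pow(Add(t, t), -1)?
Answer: Add(Rational(-396301257, 86), Mul(Rational(4003043, 43), Pow(2117, Rational(1, 2)))) ≈ -3.2482e+5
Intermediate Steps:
Function('G')(t) = Mul(Rational(1, 2), Pow(t, -1)) (Function('G')(t) = Pow(Mul(2, t), -1) = Mul(Rational(1, 2), Pow(t, -1)))
T = -21 (T = Mul(-3, Add(5, 2)) = Mul(-3, 7) = -21)
Mul(Add(Pow(Add(8324, Add(T, Mul(15, 11))), Rational(1, 2)), -99), Add(46547, Function('G')(43))) = Mul(Add(Pow(Add(8324, Add(-21, Mul(15, 11))), Rational(1, 2)), -99), Add(46547, Mul(Rational(1, 2), Pow(43, -1)))) = Mul(Add(Pow(Add(8324, Add(-21, 165)), Rational(1, 2)), -99), Add(46547, Mul(Rational(1, 2), Rational(1, 43)))) = Mul(Add(Pow(Add(8324, 144), Rational(1, 2)), -99), Add(46547, Rational(1, 86))) = Mul(Add(Pow(8468, Rational(1, 2)), -99), Rational(4003043, 86)) = Mul(Add(Mul(2, Pow(2117, Rational(1, 2))), -99), Rational(4003043, 86)) = Mul(Add(-99, Mul(2, Pow(2117, Rational(1, 2)))), Rational(4003043, 86)) = Add(Rational(-396301257, 86), Mul(Rational(4003043, 43), Pow(2117, Rational(1, 2))))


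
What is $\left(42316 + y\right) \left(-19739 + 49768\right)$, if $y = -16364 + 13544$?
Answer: $1186025384$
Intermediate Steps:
$y = -2820$
$\left(42316 + y\right) \left(-19739 + 49768\right) = \left(42316 - 2820\right) \left(-19739 + 49768\right) = 39496 \cdot 30029 = 1186025384$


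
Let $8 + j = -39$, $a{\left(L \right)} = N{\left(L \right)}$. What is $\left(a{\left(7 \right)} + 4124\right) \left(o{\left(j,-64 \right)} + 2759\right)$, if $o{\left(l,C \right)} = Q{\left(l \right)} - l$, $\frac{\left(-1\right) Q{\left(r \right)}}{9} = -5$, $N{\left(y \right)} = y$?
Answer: $11777481$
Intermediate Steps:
$Q{\left(r \right)} = 45$ ($Q{\left(r \right)} = \left(-9\right) \left(-5\right) = 45$)
$a{\left(L \right)} = L$
$j = -47$ ($j = -8 - 39 = -47$)
$o{\left(l,C \right)} = 45 - l$
$\left(a{\left(7 \right)} + 4124\right) \left(o{\left(j,-64 \right)} + 2759\right) = \left(7 + 4124\right) \left(\left(45 - -47\right) + 2759\right) = 4131 \left(\left(45 + 47\right) + 2759\right) = 4131 \left(92 + 2759\right) = 4131 \cdot 2851 = 11777481$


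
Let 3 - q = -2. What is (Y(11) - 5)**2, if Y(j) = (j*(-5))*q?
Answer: 78400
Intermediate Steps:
q = 5 (q = 3 - 1*(-2) = 3 + 2 = 5)
Y(j) = -25*j (Y(j) = (j*(-5))*5 = -5*j*5 = -25*j)
(Y(11) - 5)**2 = (-25*11 - 5)**2 = (-275 - 5)**2 = (-280)**2 = 78400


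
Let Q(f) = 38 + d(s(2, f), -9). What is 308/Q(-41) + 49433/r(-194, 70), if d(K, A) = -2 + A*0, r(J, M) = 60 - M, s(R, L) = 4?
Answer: -444127/90 ≈ -4934.7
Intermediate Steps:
d(K, A) = -2 (d(K, A) = -2 + 0 = -2)
Q(f) = 36 (Q(f) = 38 - 2 = 36)
308/Q(-41) + 49433/r(-194, 70) = 308/36 + 49433/(60 - 1*70) = 308*(1/36) + 49433/(60 - 70) = 77/9 + 49433/(-10) = 77/9 + 49433*(-⅒) = 77/9 - 49433/10 = -444127/90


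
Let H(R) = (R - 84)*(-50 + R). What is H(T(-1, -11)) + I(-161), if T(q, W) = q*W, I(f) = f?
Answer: 2686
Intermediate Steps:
T(q, W) = W*q
H(R) = (-84 + R)*(-50 + R)
H(T(-1, -11)) + I(-161) = (4200 + (-11*(-1))**2 - (-1474)*(-1)) - 161 = (4200 + 11**2 - 134*11) - 161 = (4200 + 121 - 1474) - 161 = 2847 - 161 = 2686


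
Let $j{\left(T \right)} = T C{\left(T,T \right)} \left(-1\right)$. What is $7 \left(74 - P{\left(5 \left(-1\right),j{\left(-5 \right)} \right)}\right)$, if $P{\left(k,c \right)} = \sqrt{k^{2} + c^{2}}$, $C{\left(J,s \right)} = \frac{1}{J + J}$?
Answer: $518 - \frac{7 \sqrt{101}}{2} \approx 482.83$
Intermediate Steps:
$C{\left(J,s \right)} = \frac{1}{2 J}$
$j{\left(T \right)} = - \frac{1}{2}$ ($j{\left(T \right)} = T \frac{1}{2 T} \left(-1\right) = \frac{1}{2} \left(-1\right) = - \frac{1}{2}$)
$P{\left(k,c \right)} = \sqrt{c^{2} + k^{2}}$
$7 \left(74 - P{\left(5 \left(-1\right),j{\left(-5 \right)} \right)}\right) = 7 \left(74 - \sqrt{\left(- \frac{1}{2}\right)^{2} + \left(5 \left(-1\right)\right)^{2}}\right) = 7 \left(74 - \sqrt{\frac{1}{4} + \left(-5\right)^{2}}\right) = 7 \left(74 - \sqrt{\frac{1}{4} + 25}\right) = 7 \left(74 - \sqrt{\frac{101}{4}}\right) = 7 \left(74 - \frac{\sqrt{101}}{2}\right) = 518 - \frac{7 \sqrt{101}}{2}$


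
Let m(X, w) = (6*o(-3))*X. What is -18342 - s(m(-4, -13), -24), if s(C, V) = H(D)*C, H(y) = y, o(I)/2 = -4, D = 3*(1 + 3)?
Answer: -20646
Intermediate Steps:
D = 12 (D = 3*4 = 12)
o(I) = -8 (o(I) = 2*(-4) = -8)
m(X, w) = -48*X (m(X, w) = (6*(-8))*X = -48*X)
s(C, V) = 12*C
-18342 - s(m(-4, -13), -24) = -18342 - 12*(-48*(-4)) = -18342 - 12*192 = -18342 - 1*2304 = -18342 - 2304 = -20646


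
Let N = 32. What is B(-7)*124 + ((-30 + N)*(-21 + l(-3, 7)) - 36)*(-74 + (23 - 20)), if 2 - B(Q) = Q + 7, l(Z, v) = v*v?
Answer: -1172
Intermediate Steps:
l(Z, v) = v**2
B(Q) = -5 - Q (B(Q) = 2 - (Q + 7) = 2 - (7 + Q) = 2 + (-7 - Q) = -5 - Q)
B(-7)*124 + ((-30 + N)*(-21 + l(-3, 7)) - 36)*(-74 + (23 - 20)) = (-5 - 1*(-7))*124 + ((-30 + 32)*(-21 + 7**2) - 36)*(-74 + (23 - 20)) = (-5 + 7)*124 + (2*(-21 + 49) - 36)*(-74 + 3) = 2*124 + (2*28 - 36)*(-71) = 248 + (56 - 36)*(-71) = 248 + 20*(-71) = 248 - 1420 = -1172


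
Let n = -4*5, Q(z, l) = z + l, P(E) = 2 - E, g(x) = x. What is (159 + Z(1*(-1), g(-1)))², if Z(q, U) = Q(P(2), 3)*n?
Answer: 9801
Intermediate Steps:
Q(z, l) = l + z
n = -20
Z(q, U) = -60 (Z(q, U) = (3 + (2 - 1*2))*(-20) = (3 + (2 - 2))*(-20) = (3 + 0)*(-20) = 3*(-20) = -60)
(159 + Z(1*(-1), g(-1)))² = (159 - 60)² = 99² = 9801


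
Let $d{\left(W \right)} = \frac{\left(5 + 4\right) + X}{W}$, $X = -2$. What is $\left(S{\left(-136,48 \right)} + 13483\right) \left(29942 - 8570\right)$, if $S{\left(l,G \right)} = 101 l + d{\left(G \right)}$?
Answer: $- \frac{21615997}{4} \approx -5.404 \cdot 10^{6}$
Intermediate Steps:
$d{\left(W \right)} = \frac{7}{W}$ ($d{\left(W \right)} = \frac{\left(5 + 4\right) - 2}{W} = \frac{9 - 2}{W} = \frac{7}{W}$)
$S{\left(l,G \right)} = \frac{7}{G} + 101 l$ ($S{\left(l,G \right)} = 101 l + \frac{7}{G} = \frac{7}{G} + 101 l$)
$\left(S{\left(-136,48 \right)} + 13483\right) \left(29942 - 8570\right) = \left(\left(\frac{7}{48} + 101 \left(-136\right)\right) + 13483\right) \left(29942 - 8570\right) = \left(\left(7 \cdot \frac{1}{48} - 13736\right) + 13483\right) 21372 = \left(\left(\frac{7}{48} - 13736\right) + 13483\right) 21372 = \left(- \frac{659321}{48} + 13483\right) 21372 = \left(- \frac{12137}{48}\right) 21372 = - \frac{21615997}{4}$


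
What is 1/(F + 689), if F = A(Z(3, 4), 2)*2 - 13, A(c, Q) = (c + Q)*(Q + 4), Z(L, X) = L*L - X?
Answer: 1/760 ≈ 0.0013158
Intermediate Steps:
Z(L, X) = L² - X
A(c, Q) = (4 + Q)*(Q + c) (A(c, Q) = (Q + c)*(4 + Q) = (4 + Q)*(Q + c))
F = 71 (F = (2² + 4*2 + 4*(3² - 1*4) + 2*(3² - 1*4))*2 - 13 = (4 + 8 + 4*(9 - 4) + 2*(9 - 4))*2 - 13 = (4 + 8 + 4*5 + 2*5)*2 - 13 = (4 + 8 + 20 + 10)*2 - 13 = 42*2 - 13 = 84 - 13 = 71)
1/(F + 689) = 1/(71 + 689) = 1/760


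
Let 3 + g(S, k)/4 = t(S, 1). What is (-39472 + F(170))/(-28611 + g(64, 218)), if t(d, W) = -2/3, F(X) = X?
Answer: 117906/85877 ≈ 1.3730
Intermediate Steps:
t(d, W) = -2/3 (t(d, W) = -2*1/3 = -2/3)
g(S, k) = -44/3 (g(S, k) = -12 + 4*(-2/3) = -12 - 8/3 = -44/3)
(-39472 + F(170))/(-28611 + g(64, 218)) = (-39472 + 170)/(-28611 - 44/3) = -39302/(-85877/3) = -39302*(-3/85877) = 117906/85877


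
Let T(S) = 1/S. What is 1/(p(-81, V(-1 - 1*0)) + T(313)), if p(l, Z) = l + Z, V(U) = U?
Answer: -313/25665 ≈ -0.012196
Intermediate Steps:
p(l, Z) = Z + l
1/(p(-81, V(-1 - 1*0)) + T(313)) = 1/(((-1 - 1*0) - 81) + 1/313) = 1/(((-1 + 0) - 81) + 1/313) = 1/((-1 - 81) + 1/313) = 1/(-82 + 1/313) = 1/(-25665/313) = -313/25665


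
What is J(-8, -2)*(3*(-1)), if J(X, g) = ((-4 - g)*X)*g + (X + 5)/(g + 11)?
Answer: 97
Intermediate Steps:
J(X, g) = (5 + X)/(11 + g) + X*g*(-4 - g) (J(X, g) = (X*(-4 - g))*g + (5 + X)/(11 + g) = X*g*(-4 - g) + (5 + X)/(11 + g) = (5 + X)/(11 + g) + X*g*(-4 - g))
J(-8, -2)*(3*(-1)) = ((5 - 8 - 1*(-8)*(-2)³ - 44*(-8)*(-2) - 15*(-8)*(-2)²)/(11 - 2))*(3*(-1)) = ((5 - 8 - 1*(-8)*(-8) - 704 - 15*(-8)*4)/9)*(-3) = ((5 - 8 - 64 - 704 + 480)/9)*(-3) = ((⅑)*(-291))*(-3) = -97/3*(-3) = 97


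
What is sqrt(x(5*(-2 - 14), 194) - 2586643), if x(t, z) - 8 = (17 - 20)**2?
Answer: I*sqrt(2586626) ≈ 1608.3*I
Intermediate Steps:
x(t, z) = 17 (x(t, z) = 8 + (17 - 20)**2 = 8 + (-3)**2 = 8 + 9 = 17)
sqrt(x(5*(-2 - 14), 194) - 2586643) = sqrt(17 - 2586643) = sqrt(-2586626) = I*sqrt(2586626)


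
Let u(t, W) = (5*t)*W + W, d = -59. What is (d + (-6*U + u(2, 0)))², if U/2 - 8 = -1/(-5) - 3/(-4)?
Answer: 692224/25 ≈ 27689.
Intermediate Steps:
U = 179/10 (U = 16 + 2*(-1/(-5) - 3/(-4)) = 16 + 2*(-1*(-⅕) - 3*(-¼)) = 16 + 2*(⅕ + ¾) = 16 + 2*(19/20) = 16 + 19/10 = 179/10 ≈ 17.900)
u(t, W) = W + 5*W*t (u(t, W) = 5*W*t + W = W + 5*W*t)
(d + (-6*U + u(2, 0)))² = (-59 + (-6*179/10 + 0*(1 + 5*2)))² = (-59 + (-537/5 + 0*(1 + 10)))² = (-59 + (-537/5 + 0*11))² = (-59 + (-537/5 + 0))² = (-59 - 537/5)² = (-832/5)² = 692224/25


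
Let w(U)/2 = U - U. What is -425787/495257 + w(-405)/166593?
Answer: -425787/495257 ≈ -0.85973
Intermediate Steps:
w(U) = 0 (w(U) = 2*(U - U) = 2*0 = 0)
-425787/495257 + w(-405)/166593 = -425787/495257 + 0/166593 = -425787*1/495257 + 0*(1/166593) = -425787/495257 + 0 = -425787/495257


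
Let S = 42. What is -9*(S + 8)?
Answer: -450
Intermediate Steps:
-9*(S + 8) = -9*(42 + 8) = -9*50 = -450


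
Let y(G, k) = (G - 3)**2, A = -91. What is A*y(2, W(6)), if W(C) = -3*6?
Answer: -91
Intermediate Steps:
W(C) = -18
y(G, k) = (-3 + G)**2
A*y(2, W(6)) = -91*(-3 + 2)**2 = -91*(-1)**2 = -91*1 = -91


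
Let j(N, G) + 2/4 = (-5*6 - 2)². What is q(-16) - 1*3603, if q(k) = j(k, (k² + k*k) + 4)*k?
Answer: -19979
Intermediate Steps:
j(N, G) = 2047/2 (j(N, G) = -½ + (-5*6 - 2)² = -½ + (-30 - 2)² = -½ + (-32)² = -½ + 1024 = 2047/2)
q(k) = 2047*k/2
q(-16) - 1*3603 = (2047/2)*(-16) - 1*3603 = -16376 - 3603 = -19979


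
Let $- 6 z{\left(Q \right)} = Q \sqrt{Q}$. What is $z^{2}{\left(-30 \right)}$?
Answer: $-750$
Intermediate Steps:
$z{\left(Q \right)} = - \frac{Q^{\frac{3}{2}}}{6}$ ($z{\left(Q \right)} = - \frac{Q \sqrt{Q}}{6} = - \frac{Q^{\frac{3}{2}}}{6}$)
$z^{2}{\left(-30 \right)} = \left(- \frac{\left(-30\right)^{\frac{3}{2}}}{6}\right)^{2} = \left(- \frac{\left(-30\right) i \sqrt{30}}{6}\right)^{2} = \left(5 i \sqrt{30}\right)^{2} = -750$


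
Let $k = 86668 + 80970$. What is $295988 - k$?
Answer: $128350$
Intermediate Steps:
$k = 167638$
$295988 - k = 295988 - 167638 = 128350$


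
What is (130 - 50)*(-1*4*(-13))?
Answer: 4160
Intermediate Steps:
(130 - 50)*(-1*4*(-13)) = 80*(-4*(-13)) = 80*52 = 4160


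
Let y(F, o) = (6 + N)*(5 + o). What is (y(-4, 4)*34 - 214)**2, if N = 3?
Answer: 6451600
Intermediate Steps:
y(F, o) = 45 + 9*o (y(F, o) = (6 + 3)*(5 + o) = 9*(5 + o) = 45 + 9*o)
(y(-4, 4)*34 - 214)**2 = ((45 + 9*4)*34 - 214)**2 = ((45 + 36)*34 - 214)**2 = (81*34 - 214)**2 = (2754 - 214)**2 = 2540**2 = 6451600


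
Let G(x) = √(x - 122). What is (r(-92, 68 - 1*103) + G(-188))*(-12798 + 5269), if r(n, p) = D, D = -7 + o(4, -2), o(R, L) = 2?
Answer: 37645 - 7529*I*√310 ≈ 37645.0 - 1.3256e+5*I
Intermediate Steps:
D = -5 (D = -7 + 2 = -5)
r(n, p) = -5
G(x) = √(-122 + x)
(r(-92, 68 - 1*103) + G(-188))*(-12798 + 5269) = (-5 + √(-122 - 188))*(-12798 + 5269) = (-5 + √(-310))*(-7529) = (-5 + I*√310)*(-7529) = 37645 - 7529*I*√310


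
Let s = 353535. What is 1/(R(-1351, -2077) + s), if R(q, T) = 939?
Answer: 1/354474 ≈ 2.8211e-6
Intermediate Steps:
1/(R(-1351, -2077) + s) = 1/(939 + 353535) = 1/354474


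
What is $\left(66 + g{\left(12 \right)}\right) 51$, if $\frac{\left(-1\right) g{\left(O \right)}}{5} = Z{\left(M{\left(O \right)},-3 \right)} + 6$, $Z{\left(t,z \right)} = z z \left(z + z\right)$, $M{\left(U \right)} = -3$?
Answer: $15606$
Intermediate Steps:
$Z{\left(t,z \right)} = 2 z^{3}$ ($Z{\left(t,z \right)} = z^{2} \cdot 2 z = 2 z^{3}$)
$g{\left(O \right)} = 240$ ($g{\left(O \right)} = - 5 \left(2 \left(-3\right)^{3} + 6\right) = - 5 \left(2 \left(-27\right) + 6\right) = - 5 \left(-54 + 6\right) = \left(-5\right) \left(-48\right) = 240$)
$\left(66 + g{\left(12 \right)}\right) 51 = \left(66 + 240\right) 51 = 306 \cdot 51 = 15606$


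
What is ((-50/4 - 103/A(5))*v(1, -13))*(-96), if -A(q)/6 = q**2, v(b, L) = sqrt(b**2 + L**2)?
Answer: 28352*sqrt(170)/25 ≈ 14787.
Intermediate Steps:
v(b, L) = sqrt(L**2 + b**2)
A(q) = -6*q**2
((-50/4 - 103/A(5))*v(1, -13))*(-96) = ((-50/4 - 103/((-6*5**2)))*sqrt((-13)**2 + 1**2))*(-96) = ((-50*1/4 - 103/((-6*25)))*sqrt(169 + 1))*(-96) = ((-25/2 - 103/(-150))*sqrt(170))*(-96) = ((-25/2 - 103*(-1/150))*sqrt(170))*(-96) = ((-25/2 + 103/150)*sqrt(170))*(-96) = -886*sqrt(170)/75*(-96) = 28352*sqrt(170)/25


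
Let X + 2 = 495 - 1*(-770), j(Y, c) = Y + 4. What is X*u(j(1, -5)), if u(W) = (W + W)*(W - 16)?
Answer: -138930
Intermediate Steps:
j(Y, c) = 4 + Y
u(W) = 2*W*(-16 + W) (u(W) = (2*W)*(-16 + W) = 2*W*(-16 + W))
X = 1263 (X = -2 + (495 - 1*(-770)) = -2 + (495 + 770) = -2 + 1265 = 1263)
X*u(j(1, -5)) = 1263*(2*(4 + 1)*(-16 + (4 + 1))) = 1263*(2*5*(-16 + 5)) = 1263*(2*5*(-11)) = 1263*(-110) = -138930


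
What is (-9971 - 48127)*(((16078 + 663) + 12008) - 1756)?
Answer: -1568239314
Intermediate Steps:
(-9971 - 48127)*(((16078 + 663) + 12008) - 1756) = -58098*((16741 + 12008) - 1756) = -58098*(28749 - 1756) = -58098*26993 = -1568239314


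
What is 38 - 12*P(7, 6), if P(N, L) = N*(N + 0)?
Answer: -550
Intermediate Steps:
P(N, L) = N**2 (P(N, L) = N*N = N**2)
38 - 12*P(7, 6) = 38 - 12*7**2 = 38 - 12*49 = 38 - 588 = -550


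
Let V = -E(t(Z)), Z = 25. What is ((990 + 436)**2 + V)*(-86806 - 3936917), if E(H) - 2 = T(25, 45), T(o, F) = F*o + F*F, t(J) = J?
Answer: -8169461376252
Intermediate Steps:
T(o, F) = F**2 + F*o (T(o, F) = F*o + F**2 = F**2 + F*o)
E(H) = 3152 (E(H) = 2 + 45*(45 + 25) = 2 + 45*70 = 2 + 3150 = 3152)
V = -3152 (V = -1*3152 = -3152)
((990 + 436)**2 + V)*(-86806 - 3936917) = ((990 + 436)**2 - 3152)*(-86806 - 3936917) = (1426**2 - 3152)*(-4023723) = (2033476 - 3152)*(-4023723) = 2030324*(-4023723) = -8169461376252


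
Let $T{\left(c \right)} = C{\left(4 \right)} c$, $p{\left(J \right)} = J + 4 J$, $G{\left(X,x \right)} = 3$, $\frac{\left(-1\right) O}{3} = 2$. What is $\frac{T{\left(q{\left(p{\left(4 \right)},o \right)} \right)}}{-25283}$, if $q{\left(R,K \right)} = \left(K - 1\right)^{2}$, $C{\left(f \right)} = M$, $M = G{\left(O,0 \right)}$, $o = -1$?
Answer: $- \frac{12}{25283} \approx -0.00047463$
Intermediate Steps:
$O = -6$ ($O = \left(-3\right) 2 = -6$)
$p{\left(J \right)} = 5 J$
$M = 3$
$C{\left(f \right)} = 3$
$q{\left(R,K \right)} = \left(-1 + K\right)^{2}$
$T{\left(c \right)} = 3 c$
$\frac{T{\left(q{\left(p{\left(4 \right)},o \right)} \right)}}{-25283} = \frac{3 \left(-1 - 1\right)^{2}}{-25283} = 3 \left(-2\right)^{2} \left(- \frac{1}{25283}\right) = 3 \cdot 4 \left(- \frac{1}{25283}\right) = 12 \left(- \frac{1}{25283}\right) = - \frac{12}{25283}$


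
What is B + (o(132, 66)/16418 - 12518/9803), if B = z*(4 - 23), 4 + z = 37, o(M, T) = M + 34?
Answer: -50558409142/80472827 ≈ -628.27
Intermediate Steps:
o(M, T) = 34 + M
z = 33 (z = -4 + 37 = 33)
B = -627 (B = 33*(4 - 23) = 33*(-19) = -627)
B + (o(132, 66)/16418 - 12518/9803) = -627 + ((34 + 132)/16418 - 12518/9803) = -627 + (166*(1/16418) - 12518*1/9803) = -627 + (83/8209 - 12518/9803) = -627 - 101946613/80472827 = -50558409142/80472827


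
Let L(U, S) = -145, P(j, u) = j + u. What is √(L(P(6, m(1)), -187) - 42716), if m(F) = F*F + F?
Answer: I*√42861 ≈ 207.03*I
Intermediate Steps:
m(F) = F + F² (m(F) = F² + F = F + F²)
√(L(P(6, m(1)), -187) - 42716) = √(-145 - 42716) = √(-42861) = I*√42861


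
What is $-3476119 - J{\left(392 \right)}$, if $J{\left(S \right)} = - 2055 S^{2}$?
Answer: $312303401$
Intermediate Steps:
$-3476119 - J{\left(392 \right)} = -3476119 - - 2055 \cdot 392^{2} = -3476119 - \left(-2055\right) 153664 = -3476119 - -315779520 = -3476119 + 315779520 = 312303401$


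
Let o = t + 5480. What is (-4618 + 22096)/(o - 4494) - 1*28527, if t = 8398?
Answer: -44613315/1564 ≈ -28525.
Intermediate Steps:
o = 13878 (o = 8398 + 5480 = 13878)
(-4618 + 22096)/(o - 4494) - 1*28527 = (-4618 + 22096)/(13878 - 4494) - 1*28527 = 17478/9384 - 28527 = 17478*(1/9384) - 28527 = 2913/1564 - 28527 = -44613315/1564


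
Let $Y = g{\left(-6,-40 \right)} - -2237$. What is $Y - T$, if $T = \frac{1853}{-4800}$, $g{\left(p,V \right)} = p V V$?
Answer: $- \frac{35340547}{4800} \approx -7362.6$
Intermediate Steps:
$g{\left(p,V \right)} = p V^{2}$ ($g{\left(p,V \right)} = V p V = p V^{2}$)
$Y = -7363$ ($Y = - 6 \left(-40\right)^{2} - -2237 = \left(-6\right) 1600 + 2237 = -9600 + 2237 = -7363$)
$T = - \frac{1853}{4800}$ ($T = 1853 \left(- \frac{1}{4800}\right) = - \frac{1853}{4800} \approx -0.38604$)
$Y - T = -7363 - - \frac{1853}{4800} = -7363 + \frac{1853}{4800} = - \frac{35340547}{4800}$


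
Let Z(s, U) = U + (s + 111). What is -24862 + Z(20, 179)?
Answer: -24552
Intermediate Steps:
Z(s, U) = 111 + U + s (Z(s, U) = U + (111 + s) = 111 + U + s)
-24862 + Z(20, 179) = -24862 + (111 + 179 + 20) = -24862 + 310 = -24552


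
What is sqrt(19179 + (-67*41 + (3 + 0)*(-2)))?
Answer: sqrt(16426) ≈ 128.16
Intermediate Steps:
sqrt(19179 + (-67*41 + (3 + 0)*(-2))) = sqrt(19179 + (-2747 + 3*(-2))) = sqrt(19179 + (-2747 - 6)) = sqrt(19179 - 2753) = sqrt(16426)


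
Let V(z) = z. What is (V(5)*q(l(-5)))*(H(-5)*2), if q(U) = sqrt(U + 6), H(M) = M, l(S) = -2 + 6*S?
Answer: -50*I*sqrt(26) ≈ -254.95*I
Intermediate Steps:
q(U) = sqrt(6 + U)
(V(5)*q(l(-5)))*(H(-5)*2) = (5*sqrt(6 + (-2 + 6*(-5))))*(-5*2) = (5*sqrt(6 + (-2 - 30)))*(-10) = (5*sqrt(6 - 32))*(-10) = (5*sqrt(-26))*(-10) = (5*(I*sqrt(26)))*(-10) = (5*I*sqrt(26))*(-10) = -50*I*sqrt(26)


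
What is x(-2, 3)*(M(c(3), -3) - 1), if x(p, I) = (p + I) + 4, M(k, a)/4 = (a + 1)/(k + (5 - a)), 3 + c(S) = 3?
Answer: -10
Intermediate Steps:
c(S) = 0 (c(S) = -3 + 3 = 0)
M(k, a) = 4*(1 + a)/(5 + k - a) (M(k, a) = 4*((a + 1)/(k + (5 - a))) = 4*((1 + a)/(5 + k - a)) = 4*(1 + a)/(5 + k - a))
x(p, I) = 4 + I + p (x(p, I) = (I + p) + 4 = 4 + I + p)
x(-2, 3)*(M(c(3), -3) - 1) = (4 + 3 - 2)*(4*(1 - 3)/(5 + 0 - 1*(-3)) - 1) = 5*(4*(-2)/(5 + 0 + 3) - 1) = 5*(4*(-2)/8 - 1) = 5*(4*(1/8)*(-2) - 1) = 5*(-1 - 1) = 5*(-2) = -10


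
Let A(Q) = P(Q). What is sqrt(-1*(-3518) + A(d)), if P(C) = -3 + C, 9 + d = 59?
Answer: sqrt(3565) ≈ 59.708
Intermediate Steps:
d = 50 (d = -9 + 59 = 50)
A(Q) = -3 + Q
sqrt(-1*(-3518) + A(d)) = sqrt(-1*(-3518) + (-3 + 50)) = sqrt(3518 + 47) = sqrt(3565)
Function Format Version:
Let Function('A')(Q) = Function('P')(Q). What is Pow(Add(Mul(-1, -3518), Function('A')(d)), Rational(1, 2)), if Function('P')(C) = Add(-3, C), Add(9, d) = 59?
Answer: Pow(3565, Rational(1, 2)) ≈ 59.708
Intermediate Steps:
d = 50 (d = Add(-9, 59) = 50)
Function('A')(Q) = Add(-3, Q)
Pow(Add(Mul(-1, -3518), Function('A')(d)), Rational(1, 2)) = Pow(Add(Mul(-1, -3518), Add(-3, 50)), Rational(1, 2)) = Pow(Add(3518, 47), Rational(1, 2)) = Pow(3565, Rational(1, 2))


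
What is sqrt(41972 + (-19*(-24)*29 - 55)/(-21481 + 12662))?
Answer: 37*sqrt(2384401849)/8819 ≈ 204.87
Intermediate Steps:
sqrt(41972 + (-19*(-24)*29 - 55)/(-21481 + 12662)) = sqrt(41972 + (456*29 - 55)/(-8819)) = sqrt(41972 + (13224 - 55)*(-1/8819)) = sqrt(41972 + 13169*(-1/8819)) = sqrt(41972 - 13169/8819) = sqrt(370137899/8819) = 37*sqrt(2384401849)/8819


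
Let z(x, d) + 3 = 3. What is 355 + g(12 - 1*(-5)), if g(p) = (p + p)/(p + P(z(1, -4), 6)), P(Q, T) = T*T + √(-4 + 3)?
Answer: 499676/1405 - 17*I/1405 ≈ 355.64 - 0.0121*I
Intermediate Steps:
z(x, d) = 0 (z(x, d) = -3 + 3 = 0)
P(Q, T) = I + T² (P(Q, T) = T² + √(-1) = T² + I = I + T²)
g(p) = 2*p/(36 + I + p) (g(p) = (p + p)/(p + (I + 6²)) = (2*p)/(p + (I + 36)) = (2*p)/(p + (36 + I)) = (2*p)/(36 + I + p) = 2*p/(36 + I + p))
355 + g(12 - 1*(-5)) = 355 + 2*(12 - 1*(-5))/(36 + I + (12 - 1*(-5))) = 355 + 2*(12 + 5)/(36 + I + (12 + 5)) = 355 + 2*17/(36 + I + 17) = 355 + 2*17/(53 + I) = 355 + 2*17*((53 - I)/2810) = 355 + (901/1405 - 17*I/1405) = 499676/1405 - 17*I/1405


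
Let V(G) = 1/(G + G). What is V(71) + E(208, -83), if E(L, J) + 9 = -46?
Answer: -7809/142 ≈ -54.993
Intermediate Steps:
V(G) = 1/(2*G)
E(L, J) = -55 (E(L, J) = -9 - 46 = -55)
V(71) + E(208, -83) = (½)/71 - 55 = (½)*(1/71) - 55 = 1/142 - 55 = -7809/142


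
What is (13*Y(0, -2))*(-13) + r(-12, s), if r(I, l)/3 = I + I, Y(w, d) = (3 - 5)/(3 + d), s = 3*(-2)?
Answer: 266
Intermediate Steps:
s = -6
Y(w, d) = -2/(3 + d)
r(I, l) = 6*I (r(I, l) = 3*(I + I) = 3*(2*I) = 6*I)
(13*Y(0, -2))*(-13) + r(-12, s) = (13*(-2/(3 - 2)))*(-13) + 6*(-12) = (13*(-2/1))*(-13) - 72 = (13*(-2*1))*(-13) - 72 = (13*(-2))*(-13) - 72 = -26*(-13) - 72 = 338 - 72 = 266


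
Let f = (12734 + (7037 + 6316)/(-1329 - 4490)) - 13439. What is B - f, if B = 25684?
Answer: 153570944/5819 ≈ 26391.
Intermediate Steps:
f = -4115748/5819 (f = (12734 + 13353/(-5819)) - 13439 = (12734 + 13353*(-1/5819)) - 13439 = (12734 - 13353/5819) - 13439 = 74085793/5819 - 13439 = -4115748/5819 ≈ -707.29)
B - f = 25684 - 1*(-4115748/5819) = 25684 + 4115748/5819 = 153570944/5819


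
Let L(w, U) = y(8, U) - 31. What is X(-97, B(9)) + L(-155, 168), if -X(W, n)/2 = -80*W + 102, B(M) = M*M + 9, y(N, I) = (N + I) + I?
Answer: -15411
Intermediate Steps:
y(N, I) = N + 2*I (y(N, I) = (I + N) + I = N + 2*I)
B(M) = 9 + M**2 (B(M) = M**2 + 9 = 9 + M**2)
X(W, n) = -204 + 160*W (X(W, n) = -2*(-80*W + 102) = -2*(102 - 80*W) = -204 + 160*W)
L(w, U) = -23 + 2*U (L(w, U) = (8 + 2*U) - 31 = -23 + 2*U)
X(-97, B(9)) + L(-155, 168) = (-204 + 160*(-97)) + (-23 + 2*168) = (-204 - 15520) + (-23 + 336) = -15724 + 313 = -15411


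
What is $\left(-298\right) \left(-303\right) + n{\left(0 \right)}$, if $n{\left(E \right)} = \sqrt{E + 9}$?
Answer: $90297$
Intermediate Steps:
$n{\left(E \right)} = \sqrt{9 + E}$
$\left(-298\right) \left(-303\right) + n{\left(0 \right)} = \left(-298\right) \left(-303\right) + \sqrt{9 + 0} = 90294 + \sqrt{9} = 90294 + 3 = 90297$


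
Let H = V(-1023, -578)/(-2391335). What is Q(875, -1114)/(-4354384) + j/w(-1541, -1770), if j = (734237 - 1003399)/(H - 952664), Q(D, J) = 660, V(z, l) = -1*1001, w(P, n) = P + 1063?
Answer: -440179353986325425/592713486652938240916 ≈ -0.00074265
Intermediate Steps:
w(P, n) = 1063 + P
V(z, l) = -1001
H = 1001/2391335 (H = -1001/(-2391335) = -1001*(-1/2391335) = 1001/2391335 ≈ 0.00041859)
j = 643656511270/2278138765439 (j = (734237 - 1003399)/(1001/2391335 - 952664) = -269162/(-2278138765439/2391335) = -269162*(-2391335/2278138765439) = 643656511270/2278138765439 ≈ 0.28254)
Q(875, -1114)/(-4354384) + j/w(-1541, -1770) = 660/(-4354384) + 643656511270/(2278138765439*(1063 - 1541)) = 660*(-1/4354384) + (643656511270/2278138765439)/(-478) = -165/1088596 + (643656511270/2278138765439)*(-1/478) = -165/1088596 - 321828255635/544475164939921 = -440179353986325425/592713486652938240916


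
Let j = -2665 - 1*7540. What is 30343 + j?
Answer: 20138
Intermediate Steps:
j = -10205 (j = -2665 - 7540 = -10205)
30343 + j = 30343 - 10205 = 20138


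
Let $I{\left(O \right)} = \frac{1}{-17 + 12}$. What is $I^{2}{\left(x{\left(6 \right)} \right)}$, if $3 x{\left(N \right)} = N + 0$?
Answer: $\frac{1}{25} \approx 0.04$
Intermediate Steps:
$x{\left(N \right)} = \frac{N}{3}$ ($x{\left(N \right)} = \frac{N + 0}{3} = \frac{N}{3}$)
$I{\left(O \right)} = - \frac{1}{5}$ ($I{\left(O \right)} = \frac{1}{-5} = - \frac{1}{5}$)
$I^{2}{\left(x{\left(6 \right)} \right)} = \left(- \frac{1}{5}\right)^{2} = \frac{1}{25}$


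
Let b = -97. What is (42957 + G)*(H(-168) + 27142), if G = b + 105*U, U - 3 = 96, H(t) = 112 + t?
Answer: 1442464930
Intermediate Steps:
U = 99 (U = 3 + 96 = 99)
G = 10298 (G = -97 + 105*99 = -97 + 10395 = 10298)
(42957 + G)*(H(-168) + 27142) = (42957 + 10298)*((112 - 168) + 27142) = 53255*(-56 + 27142) = 53255*27086 = 1442464930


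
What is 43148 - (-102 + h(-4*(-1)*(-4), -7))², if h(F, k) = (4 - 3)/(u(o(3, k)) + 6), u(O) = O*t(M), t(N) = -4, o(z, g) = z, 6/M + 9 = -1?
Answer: 1177559/36 ≈ 32710.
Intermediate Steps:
M = -⅗ (M = 6/(-9 - 1) = 6/(-10) = 6*(-⅒) = -⅗ ≈ -0.60000)
u(O) = -4*O (u(O) = O*(-4) = -4*O)
h(F, k) = -⅙ (h(F, k) = (4 - 3)/(-4*3 + 6) = 1/(-12 + 6) = 1/(-6) = 1*(-⅙) = -⅙)
43148 - (-102 + h(-4*(-1)*(-4), -7))² = 43148 - (-102 - ⅙)² = 43148 - (-613/6)² = 43148 - 1*375769/36 = 43148 - 375769/36 = 1177559/36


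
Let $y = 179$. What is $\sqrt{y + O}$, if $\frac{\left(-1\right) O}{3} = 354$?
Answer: $i \sqrt{883} \approx 29.715 i$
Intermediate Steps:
$O = -1062$ ($O = \left(-3\right) 354 = -1062$)
$\sqrt{y + O} = \sqrt{179 - 1062} = \sqrt{-883} = i \sqrt{883}$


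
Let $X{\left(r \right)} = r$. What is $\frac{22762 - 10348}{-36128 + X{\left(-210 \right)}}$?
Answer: $- \frac{6207}{18169} \approx -0.34163$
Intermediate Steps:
$\frac{22762 - 10348}{-36128 + X{\left(-210 \right)}} = \frac{22762 - 10348}{-36128 - 210} = \frac{22762 + \left(-20384 + 10036\right)}{-36338} = \left(22762 - 10348\right) \left(- \frac{1}{36338}\right) = 12414 \left(- \frac{1}{36338}\right) = - \frac{6207}{18169}$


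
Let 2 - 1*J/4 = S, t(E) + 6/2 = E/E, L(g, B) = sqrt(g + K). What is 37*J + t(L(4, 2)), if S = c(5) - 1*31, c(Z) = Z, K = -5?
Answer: 4142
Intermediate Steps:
S = -26 (S = 5 - 1*31 = 5 - 31 = -26)
L(g, B) = sqrt(-5 + g) (L(g, B) = sqrt(g - 5) = sqrt(-5 + g))
t(E) = -2 (t(E) = -3 + E/E = -3 + 1 = -2)
J = 112 (J = 8 - 4*(-26) = 8 + 104 = 112)
37*J + t(L(4, 2)) = 37*112 - 2 = 4144 - 2 = 4142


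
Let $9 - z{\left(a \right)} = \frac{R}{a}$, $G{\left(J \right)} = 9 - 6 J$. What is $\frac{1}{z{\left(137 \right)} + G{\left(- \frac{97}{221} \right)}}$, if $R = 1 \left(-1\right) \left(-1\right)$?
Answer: $\frac{30277}{624499} \approx 0.048482$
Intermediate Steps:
$R = 1$ ($R = \left(-1\right) \left(-1\right) = 1$)
$z{\left(a \right)} = 9 - \frac{1}{a}$ ($z{\left(a \right)} = 9 - 1 \frac{1}{a} = 9 - \frac{1}{a}$)
$\frac{1}{z{\left(137 \right)} + G{\left(- \frac{97}{221} \right)}} = \frac{1}{\left(9 - \frac{1}{137}\right) + \left(9 - 6 \left(- \frac{97}{221}\right)\right)} = \frac{1}{\left(9 - \frac{1}{137}\right) + \left(9 - 6 \left(\left(-97\right) \frac{1}{221}\right)\right)} = \frac{1}{\left(9 - \frac{1}{137}\right) + \left(9 - - \frac{582}{221}\right)} = \frac{1}{\frac{1232}{137} + \left(9 + \frac{582}{221}\right)} = \frac{1}{\frac{1232}{137} + \frac{2571}{221}} = \frac{1}{\frac{624499}{30277}} = \frac{30277}{624499}$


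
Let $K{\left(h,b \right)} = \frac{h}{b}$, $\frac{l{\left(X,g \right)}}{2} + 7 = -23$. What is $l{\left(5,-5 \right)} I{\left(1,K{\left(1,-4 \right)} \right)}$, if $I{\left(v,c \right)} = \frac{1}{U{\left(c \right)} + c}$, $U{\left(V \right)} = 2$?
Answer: $- \frac{240}{7} \approx -34.286$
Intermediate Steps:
$l{\left(X,g \right)} = -60$ ($l{\left(X,g \right)} = -14 + 2 \left(-23\right) = -14 - 46 = -60$)
$I{\left(v,c \right)} = \frac{1}{2 + c}$
$l{\left(5,-5 \right)} I{\left(1,K{\left(1,-4 \right)} \right)} = - \frac{60}{2 + 1 \frac{1}{-4}} = - \frac{60}{2 + 1 \left(- \frac{1}{4}\right)} = - \frac{60}{2 - \frac{1}{4}} = - \frac{60}{\frac{7}{4}} = \left(-60\right) \frac{4}{7} = - \frac{240}{7}$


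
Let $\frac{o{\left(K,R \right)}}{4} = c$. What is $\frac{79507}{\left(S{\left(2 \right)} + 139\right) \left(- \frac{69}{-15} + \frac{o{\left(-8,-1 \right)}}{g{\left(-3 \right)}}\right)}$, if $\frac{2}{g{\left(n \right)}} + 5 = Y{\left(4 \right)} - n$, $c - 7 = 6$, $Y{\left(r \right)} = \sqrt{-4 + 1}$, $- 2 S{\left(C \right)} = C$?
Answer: $- \frac{31405265}{4915974} - \frac{25839775 i \sqrt{3}}{7373961} \approx -6.3884 - 6.0694 i$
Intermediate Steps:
$S{\left(C \right)} = - \frac{C}{2}$
$Y{\left(r \right)} = i \sqrt{3}$ ($Y{\left(r \right)} = \sqrt{-3} = i \sqrt{3}$)
$c = 13$ ($c = 7 + 6 = 13$)
$o{\left(K,R \right)} = 52$ ($o{\left(K,R \right)} = 4 \cdot 13 = 52$)
$g{\left(n \right)} = \frac{2}{-5 - n + i \sqrt{3}}$ ($g{\left(n \right)} = \frac{2}{-5 - \left(n - i \sqrt{3}\right)} = \frac{2}{-5 - n + i \sqrt{3}}$)
$\frac{79507}{\left(S{\left(2 \right)} + 139\right) \left(- \frac{69}{-15} + \frac{o{\left(-8,-1 \right)}}{g{\left(-3 \right)}}\right)} = \frac{79507}{\left(\left(- \frac{1}{2}\right) 2 + 139\right) \left(- \frac{69}{-15} + \frac{52}{\left(-2\right) \frac{1}{5 - 3 - i \sqrt{3}}}\right)} = \frac{79507}{\left(-1 + 139\right) \left(\left(-69\right) \left(- \frac{1}{15}\right) + \frac{52}{\left(-2\right) \frac{1}{2 - i \sqrt{3}}}\right)} = \frac{79507}{138 \left(\frac{23}{5} + 52 \left(-1 + \frac{i \sqrt{3}}{2}\right)\right)} = \frac{79507}{138 \left(\frac{23}{5} - \left(52 - 26 i \sqrt{3}\right)\right)} = \frac{79507}{138 \left(- \frac{237}{5} + 26 i \sqrt{3}\right)} = \frac{79507}{- \frac{32706}{5} + 3588 i \sqrt{3}}$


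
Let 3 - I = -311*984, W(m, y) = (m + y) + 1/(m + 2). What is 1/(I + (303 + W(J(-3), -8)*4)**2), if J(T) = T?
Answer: 1/371052 ≈ 2.6950e-6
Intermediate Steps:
W(m, y) = m + y + 1/(2 + m) (W(m, y) = (m + y) + 1/(2 + m) = m + y + 1/(2 + m))
I = 306027 (I = 3 - (-311)*984 = 3 - 1*(-306024) = 3 + 306024 = 306027)
1/(I + (303 + W(J(-3), -8)*4)**2) = 1/(306027 + (303 + ((1 + (-3)**2 + 2*(-3) + 2*(-8) - 3*(-8))/(2 - 3))*4)**2) = 1/(306027 + (303 + ((1 + 9 - 6 - 16 + 24)/(-1))*4)**2) = 1/(306027 + (303 - 1*12*4)**2) = 1/(306027 + (303 - 12*4)**2) = 1/(306027 + (303 - 48)**2) = 1/(306027 + 255**2) = 1/(306027 + 65025) = 1/371052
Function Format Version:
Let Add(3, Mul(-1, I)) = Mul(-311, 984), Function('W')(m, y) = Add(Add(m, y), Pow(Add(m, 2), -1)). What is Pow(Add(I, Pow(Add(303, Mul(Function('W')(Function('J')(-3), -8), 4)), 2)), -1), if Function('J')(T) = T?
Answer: Rational(1, 371052) ≈ 2.6950e-6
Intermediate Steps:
Function('W')(m, y) = Add(m, y, Pow(Add(2, m), -1)) (Function('W')(m, y) = Add(Add(m, y), Pow(Add(2, m), -1)) = Add(m, y, Pow(Add(2, m), -1)))
I = 306027 (I = Add(3, Mul(-1, Mul(-311, 984))) = Add(3, Mul(-1, -306024)) = Add(3, 306024) = 306027)
Pow(Add(I, Pow(Add(303, Mul(Function('W')(Function('J')(-3), -8), 4)), 2)), -1) = Pow(Add(306027, Pow(Add(303, Mul(Mul(Pow(Add(2, -3), -1), Add(1, Pow(-3, 2), Mul(2, -3), Mul(2, -8), Mul(-3, -8))), 4)), 2)), -1) = Pow(Add(306027, Pow(Add(303, Mul(Mul(Pow(-1, -1), Add(1, 9, -6, -16, 24)), 4)), 2)), -1) = Pow(Add(306027, Pow(Add(303, Mul(Mul(-1, 12), 4)), 2)), -1) = Pow(Add(306027, Pow(Add(303, Mul(-12, 4)), 2)), -1) = Pow(Add(306027, Pow(Add(303, -48), 2)), -1) = Pow(Add(306027, Pow(255, 2)), -1) = Pow(Add(306027, 65025), -1) = Pow(371052, -1) = Rational(1, 371052)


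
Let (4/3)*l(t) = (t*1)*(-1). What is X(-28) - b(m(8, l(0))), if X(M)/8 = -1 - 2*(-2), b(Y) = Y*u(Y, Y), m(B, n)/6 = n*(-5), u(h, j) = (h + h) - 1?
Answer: 24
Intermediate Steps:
u(h, j) = -1 + 2*h (u(h, j) = 2*h - 1 = -1 + 2*h)
l(t) = -3*t/4 (l(t) = 3*((t*1)*(-1))/4 = 3*(t*(-1))/4 = 3*(-t)/4 = -3*t/4)
m(B, n) = -30*n (m(B, n) = 6*(n*(-5)) = 6*(-5*n) = -30*n)
b(Y) = Y*(-1 + 2*Y)
X(M) = 24 (X(M) = 8*(-1 - 2*(-2)) = 8*(-1 + 4) = 8*3 = 24)
X(-28) - b(m(8, l(0))) = 24 - (-(-45)*0/2)*(-1 + 2*(-(-45)*0/2)) = 24 - (-30*0)*(-1 + 2*(-30*0)) = 24 - 0*(-1 + 2*0) = 24 - 0*(-1 + 0) = 24 - 0*(-1) = 24 - 1*0 = 24 + 0 = 24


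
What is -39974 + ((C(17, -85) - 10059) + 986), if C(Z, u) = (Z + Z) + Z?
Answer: -48996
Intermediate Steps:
C(Z, u) = 3*Z (C(Z, u) = 2*Z + Z = 3*Z)
-39974 + ((C(17, -85) - 10059) + 986) = -39974 + ((3*17 - 10059) + 986) = -39974 + ((51 - 10059) + 986) = -39974 + (-10008 + 986) = -39974 - 9022 = -48996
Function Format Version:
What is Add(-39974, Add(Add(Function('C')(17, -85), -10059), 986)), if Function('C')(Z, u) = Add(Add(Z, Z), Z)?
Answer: -48996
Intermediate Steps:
Function('C')(Z, u) = Mul(3, Z) (Function('C')(Z, u) = Add(Mul(2, Z), Z) = Mul(3, Z))
Add(-39974, Add(Add(Function('C')(17, -85), -10059), 986)) = Add(-39974, Add(Add(Mul(3, 17), -10059), 986)) = Add(-39974, Add(Add(51, -10059), 986)) = Add(-39974, Add(-10008, 986)) = Add(-39974, -9022) = -48996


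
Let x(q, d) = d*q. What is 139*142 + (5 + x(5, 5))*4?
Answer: 19858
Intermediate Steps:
139*142 + (5 + x(5, 5))*4 = 139*142 + (5 + 5*5)*4 = 19738 + (5 + 25)*4 = 19738 + 30*4 = 19738 + 120 = 19858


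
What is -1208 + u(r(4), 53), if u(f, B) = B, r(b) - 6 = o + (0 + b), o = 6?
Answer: -1155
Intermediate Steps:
r(b) = 12 + b (r(b) = 6 + (6 + (0 + b)) = 6 + (6 + b) = 12 + b)
-1208 + u(r(4), 53) = -1208 + 53 = -1155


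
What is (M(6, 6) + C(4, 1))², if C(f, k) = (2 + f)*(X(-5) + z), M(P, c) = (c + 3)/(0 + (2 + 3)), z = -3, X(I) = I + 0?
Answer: 53361/25 ≈ 2134.4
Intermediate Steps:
X(I) = I
M(P, c) = ⅗ + c/5 (M(P, c) = (3 + c)/(0 + 5) = (3 + c)/5 = (3 + c)*(⅕) = ⅗ + c/5)
C(f, k) = -16 - 8*f (C(f, k) = (2 + f)*(-5 - 3) = (2 + f)*(-8) = -16 - 8*f)
(M(6, 6) + C(4, 1))² = ((⅗ + (⅕)*6) + (-16 - 8*4))² = ((⅗ + 6/5) + (-16 - 32))² = (9/5 - 48)² = (-231/5)² = 53361/25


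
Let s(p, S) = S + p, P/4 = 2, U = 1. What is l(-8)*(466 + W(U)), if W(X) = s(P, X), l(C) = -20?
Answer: -9500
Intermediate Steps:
P = 8 (P = 4*2 = 8)
W(X) = 8 + X (W(X) = X + 8 = 8 + X)
l(-8)*(466 + W(U)) = -20*(466 + (8 + 1)) = -20*(466 + 9) = -20*475 = -9500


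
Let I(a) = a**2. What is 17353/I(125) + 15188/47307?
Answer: 1058230871/739171875 ≈ 1.4316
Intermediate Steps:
17353/I(125) + 15188/47307 = 17353/(125**2) + 15188/47307 = 17353/15625 + 15188*(1/47307) = 17353*(1/15625) + 15188/47307 = 17353/15625 + 15188/47307 = 1058230871/739171875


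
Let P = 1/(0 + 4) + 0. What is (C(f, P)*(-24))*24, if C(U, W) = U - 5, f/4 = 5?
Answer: -8640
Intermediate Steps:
f = 20 (f = 4*5 = 20)
P = 1/4 (P = 1/4 + 0 = 1/4 ≈ 0.25000)
C(U, W) = -5 + U
(C(f, P)*(-24))*24 = ((-5 + 20)*(-24))*24 = (15*(-24))*24 = -360*24 = -8640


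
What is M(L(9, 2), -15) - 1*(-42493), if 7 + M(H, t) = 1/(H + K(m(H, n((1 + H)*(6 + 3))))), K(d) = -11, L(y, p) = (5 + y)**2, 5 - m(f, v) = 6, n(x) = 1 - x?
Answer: 7859911/185 ≈ 42486.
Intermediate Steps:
m(f, v) = -1 (m(f, v) = 5 - 1*6 = 5 - 6 = -1)
M(H, t) = -7 + 1/(-11 + H) (M(H, t) = -7 + 1/(H - 11) = -7 + 1/(-11 + H))
M(L(9, 2), -15) - 1*(-42493) = (78 - 7*(5 + 9)**2)/(-11 + (5 + 9)**2) - 1*(-42493) = (78 - 7*14**2)/(-11 + 14**2) + 42493 = (78 - 7*196)/(-11 + 196) + 42493 = (78 - 1372)/185 + 42493 = (1/185)*(-1294) + 42493 = -1294/185 + 42493 = 7859911/185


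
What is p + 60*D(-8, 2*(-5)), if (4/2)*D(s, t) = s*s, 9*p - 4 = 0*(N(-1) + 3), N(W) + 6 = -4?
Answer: 17284/9 ≈ 1920.4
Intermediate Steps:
N(W) = -10 (N(W) = -6 - 4 = -10)
p = 4/9 (p = 4/9 + (0*(-10 + 3))/9 = 4/9 + (0*(-7))/9 = 4/9 + (⅑)*0 = 4/9 + 0 = 4/9 ≈ 0.44444)
D(s, t) = s²/2 (D(s, t) = (s*s)/2 = s²/2)
p + 60*D(-8, 2*(-5)) = 4/9 + 60*((½)*(-8)²) = 4/9 + 60*((½)*64) = 4/9 + 60*32 = 4/9 + 1920 = 17284/9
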